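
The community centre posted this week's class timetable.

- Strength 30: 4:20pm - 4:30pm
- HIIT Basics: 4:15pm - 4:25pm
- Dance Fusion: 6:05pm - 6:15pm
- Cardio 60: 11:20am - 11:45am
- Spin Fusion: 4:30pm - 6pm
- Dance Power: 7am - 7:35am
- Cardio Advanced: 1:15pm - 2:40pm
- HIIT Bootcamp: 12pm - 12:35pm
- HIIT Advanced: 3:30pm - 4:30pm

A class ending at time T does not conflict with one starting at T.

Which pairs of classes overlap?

Check each pair: they overlap iff neither finishes before the other starts.
Sorted by start: Dance Power, Cardio 60, HIIT Bootcamp, Cardio Advanced, HIIT Advanced, HIIT Basics, Strength 30, Spin Fusion, Dance Fusion.
Cardio 60 starts after Dance Power ends, so Dance Power has no further overlaps.
HIIT Bootcamp starts after Cardio 60 ends, so Cardio 60 has no further overlaps.
Cardio Advanced starts after HIIT Bootcamp ends, so HIIT Bootcamp has no further overlaps.
HIIT Advanced starts after Cardio Advanced ends, so Cardio Advanced has no further overlaps.
HIIT Basics starts before HIIT Advanced ends → HIIT Advanced and HIIT Basics overlap.
Strength 30 starts before HIIT Advanced ends → HIIT Advanced and Strength 30 overlap.
Spin Fusion starts exactly when HIIT Advanced ends (back-to-back, no overlap), so HIIT Advanced has no further overlaps.
Strength 30 starts before HIIT Basics ends → HIIT Basics and Strength 30 overlap.
Spin Fusion starts after HIIT Basics ends, so HIIT Basics has no further overlaps.
Spin Fusion starts exactly when Strength 30 ends (back-to-back, no overlap), so Strength 30 has no further overlaps.
Dance Fusion starts after Spin Fusion ends.

HIIT Advanced & HIIT Basics, HIIT Advanced & Strength 30, HIIT Basics & Strength 30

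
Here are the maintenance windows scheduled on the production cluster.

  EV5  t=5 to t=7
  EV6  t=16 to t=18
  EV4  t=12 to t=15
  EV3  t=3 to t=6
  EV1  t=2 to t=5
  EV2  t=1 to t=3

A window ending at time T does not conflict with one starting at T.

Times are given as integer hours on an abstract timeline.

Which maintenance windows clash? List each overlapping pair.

Check each pair: they overlap iff neither finishes before the other starts.
Sorted by start: EV2, EV1, EV3, EV5, EV4, EV6.
EV1 starts before EV2 ends → EV2 and EV1 overlap.
EV3 starts exactly when EV2 ends (back-to-back, no overlap) — done with EV2.
EV3 starts before EV1 ends → EV1 and EV3 overlap.
EV5 starts exactly when EV1 ends (back-to-back, no overlap) — done with EV1.
EV5 starts before EV3 ends → EV3 and EV5 overlap.
EV4 starts after EV3 ends — done with EV3.
EV4 starts after EV5 ends — done with EV5.
EV6 starts after EV4 ends.

EV1 & EV2, EV1 & EV3, EV3 & EV5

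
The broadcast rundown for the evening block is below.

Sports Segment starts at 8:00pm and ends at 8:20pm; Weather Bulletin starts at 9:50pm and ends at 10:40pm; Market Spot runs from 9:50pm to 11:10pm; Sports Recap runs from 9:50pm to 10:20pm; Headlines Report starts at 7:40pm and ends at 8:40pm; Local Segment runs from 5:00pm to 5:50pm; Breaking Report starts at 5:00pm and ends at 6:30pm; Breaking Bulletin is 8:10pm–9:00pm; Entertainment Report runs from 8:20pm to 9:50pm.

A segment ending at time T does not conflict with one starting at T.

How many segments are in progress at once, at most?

3

Walk through starts and ends in time order (an end at T is processed before a start at T):
5:00pm start Breaking Report → 1
5:00pm start Local Segment → 2
5:50pm end Local Segment → 1
6:30pm end Breaking Report → 0
7:40pm start Headlines Report → 1
8:00pm start Sports Segment → 2
8:10pm start Breaking Bulletin → 3
8:20pm end Sports Segment → 2
8:20pm start Entertainment Report → 3
8:40pm end Headlines Report → 2
9:00pm end Breaking Bulletin → 1
9:50pm end Entertainment Report → 0
9:50pm start Market Spot → 1
9:50pm start Sports Recap → 2
9:50pm start Weather Bulletin → 3
10:20pm end Sports Recap → 2
10:40pm end Weather Bulletin → 1
11:10pm end Market Spot → 0
Peak is 3, at 8:10pm (Breaking Bulletin, Headlines Report, Sports Segment).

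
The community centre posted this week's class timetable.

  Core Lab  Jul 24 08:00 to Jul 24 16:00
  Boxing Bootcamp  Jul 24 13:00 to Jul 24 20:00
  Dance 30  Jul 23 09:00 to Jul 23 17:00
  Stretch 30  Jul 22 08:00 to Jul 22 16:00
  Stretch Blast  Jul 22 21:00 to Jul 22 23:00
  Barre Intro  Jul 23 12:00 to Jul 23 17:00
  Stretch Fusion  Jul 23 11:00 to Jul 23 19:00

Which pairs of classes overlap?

Check each pair: they overlap iff neither finishes before the other starts.
Sorted by start: Stretch 30, Stretch Blast, Dance 30, Stretch Fusion, Barre Intro, Core Lab, Boxing Bootcamp.
Stretch Blast starts after Stretch 30 ends, so Stretch 30 has no further overlaps.
Dance 30 starts after Stretch Blast ends, so Stretch Blast has no further overlaps.
Stretch Fusion starts before Dance 30 ends → Dance 30 and Stretch Fusion overlap.
Barre Intro starts before Dance 30 ends → Dance 30 and Barre Intro overlap.
Core Lab starts after Dance 30 ends, so Dance 30 has no further overlaps.
Barre Intro starts before Stretch Fusion ends → Stretch Fusion and Barre Intro overlap.
Core Lab starts after Stretch Fusion ends, so Stretch Fusion has no further overlaps.
Core Lab starts after Barre Intro ends, so Barre Intro has no further overlaps.
Boxing Bootcamp starts before Core Lab ends → Core Lab and Boxing Bootcamp overlap.

Barre Intro & Dance 30, Barre Intro & Stretch Fusion, Boxing Bootcamp & Core Lab, Dance 30 & Stretch Fusion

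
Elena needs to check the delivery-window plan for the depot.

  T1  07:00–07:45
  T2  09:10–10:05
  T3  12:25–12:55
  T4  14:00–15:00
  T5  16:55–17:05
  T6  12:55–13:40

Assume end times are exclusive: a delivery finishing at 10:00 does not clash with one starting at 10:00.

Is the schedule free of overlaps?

Sorted by start: T1, T2, T3, T6, T4, T5.
T2 starts after T1 ends, so nothing later overlaps T1 either.
T3 starts after T2 ends, so nothing later overlaps T2 either.
T6 starts exactly when T3 ends (back-to-back, no overlap), so nothing later overlaps T3 either.
T4 starts after T6 ends, so nothing later overlaps T6 either.
T5 starts after T4 ends.
Every pair is clear; the schedule has no overlaps.

Yes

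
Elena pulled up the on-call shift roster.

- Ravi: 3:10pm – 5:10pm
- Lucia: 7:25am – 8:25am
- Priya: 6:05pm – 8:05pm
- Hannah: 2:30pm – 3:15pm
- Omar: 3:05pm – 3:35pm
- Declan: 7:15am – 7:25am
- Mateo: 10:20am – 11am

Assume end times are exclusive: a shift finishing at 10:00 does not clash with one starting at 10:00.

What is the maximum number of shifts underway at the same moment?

3

Sort all start/end points and keep a running count:
7:15am start Declan → 1
7:25am end Declan → 0
7:25am start Lucia → 1
8:25am end Lucia → 0
10:20am start Mateo → 1
11am end Mateo → 0
2:30pm start Hannah → 1
3:05pm start Omar → 2
3:10pm start Ravi → 3
3:15pm end Hannah → 2
3:35pm end Omar → 1
5:10pm end Ravi → 0
6:05pm start Priya → 1
8:05pm end Priya → 0
Peak is 3, at 3:10pm (Hannah, Omar, Ravi).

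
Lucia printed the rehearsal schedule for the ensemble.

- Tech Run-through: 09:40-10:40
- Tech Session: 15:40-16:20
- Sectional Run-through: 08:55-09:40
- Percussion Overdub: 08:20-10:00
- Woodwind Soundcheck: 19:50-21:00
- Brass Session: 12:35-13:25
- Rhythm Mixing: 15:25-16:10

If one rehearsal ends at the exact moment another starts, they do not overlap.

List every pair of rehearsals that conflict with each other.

Percussion Overdub & Sectional Run-through, Percussion Overdub & Tech Run-through, Rhythm Mixing & Tech Session

Sorted by start: Percussion Overdub, Sectional Run-through, Tech Run-through, Brass Session, Rhythm Mixing, Tech Session, Woodwind Soundcheck.
Sectional Run-through starts before Percussion Overdub ends → Percussion Overdub and Sectional Run-through overlap.
Tech Run-through starts before Percussion Overdub ends → Percussion Overdub and Tech Run-through overlap.
Brass Session starts after Percussion Overdub ends, so nothing later overlaps Percussion Overdub either.
Tech Run-through starts exactly when Sectional Run-through ends (back-to-back, no overlap), so nothing later overlaps Sectional Run-through either.
Brass Session starts after Tech Run-through ends, so nothing later overlaps Tech Run-through either.
Rhythm Mixing starts after Brass Session ends, so nothing later overlaps Brass Session either.
Tech Session starts before Rhythm Mixing ends → Rhythm Mixing and Tech Session overlap.
Woodwind Soundcheck starts after Rhythm Mixing ends.
Woodwind Soundcheck starts after Tech Session ends.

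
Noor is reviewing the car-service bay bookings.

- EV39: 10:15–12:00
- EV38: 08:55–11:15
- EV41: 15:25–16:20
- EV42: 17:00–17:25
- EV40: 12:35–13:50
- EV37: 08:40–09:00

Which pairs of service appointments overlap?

EV37 & EV38, EV38 & EV39

Sorted by start: EV37, EV38, EV39, EV40, EV41, EV42.
EV38 starts before EV37 ends → EV37 and EV38 overlap.
EV39 starts after EV37 ends — done with EV37.
EV39 starts before EV38 ends → EV38 and EV39 overlap.
EV40 starts after EV38 ends — done with EV38.
EV40 starts after EV39 ends — done with EV39.
EV41 starts after EV40 ends — done with EV40.
EV42 starts after EV41 ends.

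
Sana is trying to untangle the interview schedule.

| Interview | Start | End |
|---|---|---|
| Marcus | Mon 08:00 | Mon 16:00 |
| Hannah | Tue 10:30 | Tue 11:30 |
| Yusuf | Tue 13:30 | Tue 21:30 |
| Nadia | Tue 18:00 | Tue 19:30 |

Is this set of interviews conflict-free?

No

Sorted by start: Marcus, Hannah, Yusuf, Nadia.
Hannah starts after Marcus ends, so Marcus has no further overlaps.
Yusuf starts after Hannah ends, so Hannah has no further overlaps.
Nadia starts before Yusuf ends → Yusuf and Nadia overlap.
That's a conflict, so the schedule is not conflict-free.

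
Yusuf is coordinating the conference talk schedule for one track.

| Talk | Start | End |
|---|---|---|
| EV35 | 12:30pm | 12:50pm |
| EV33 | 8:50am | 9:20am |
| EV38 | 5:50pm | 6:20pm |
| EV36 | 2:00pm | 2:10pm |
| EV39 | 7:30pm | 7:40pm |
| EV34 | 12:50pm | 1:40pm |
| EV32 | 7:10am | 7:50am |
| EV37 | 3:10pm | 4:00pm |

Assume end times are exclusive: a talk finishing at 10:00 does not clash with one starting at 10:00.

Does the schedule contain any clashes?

No

Sorted by start: EV32, EV33, EV35, EV34, EV36, EV37, EV38, EV39.
EV33 starts after EV32 ends, so EV32 has no further overlaps.
EV35 starts after EV33 ends, so EV33 has no further overlaps.
EV34 starts exactly when EV35 ends (back-to-back, no overlap), so EV35 has no further overlaps.
EV36 starts after EV34 ends, so EV34 has no further overlaps.
EV37 starts after EV36 ends, so EV36 has no further overlaps.
EV38 starts after EV37 ends, so EV37 has no further overlaps.
EV39 starts after EV38 ends.
Every pair is clear; the schedule has no overlaps.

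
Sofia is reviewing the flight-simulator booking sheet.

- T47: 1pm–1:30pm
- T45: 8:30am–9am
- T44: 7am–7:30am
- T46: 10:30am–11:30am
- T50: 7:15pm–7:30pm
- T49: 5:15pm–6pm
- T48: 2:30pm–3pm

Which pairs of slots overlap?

Sorted by start: T44, T45, T46, T47, T48, T49, T50.
T45 starts after T44 ends — done with T44.
T46 starts after T45 ends — done with T45.
T47 starts after T46 ends — done with T46.
T48 starts after T47 ends — done with T47.
T49 starts after T48 ends — done with T48.
T50 starts after T49 ends.

no conflicts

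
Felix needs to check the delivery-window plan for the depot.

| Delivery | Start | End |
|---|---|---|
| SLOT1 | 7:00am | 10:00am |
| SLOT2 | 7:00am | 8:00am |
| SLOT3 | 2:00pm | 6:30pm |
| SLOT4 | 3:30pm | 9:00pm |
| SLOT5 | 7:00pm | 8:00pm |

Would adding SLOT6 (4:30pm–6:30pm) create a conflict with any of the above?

SLOT1: ends 10:00am at or before SLOT6 starts 4:30pm → clear.
SLOT2: ends 8:00am at or before SLOT6 starts 4:30pm → clear.
SLOT3: starts 2:00pm before SLOT6 ends 6:30pm, and ends 6:30pm after SLOT6 starts 4:30pm → overlap.
SLOT4: starts 3:30pm before SLOT6 ends 6:30pm, and ends 9:00pm after SLOT6 starts 4:30pm → overlap.
SLOT5: starts 7:00pm at or after SLOT6 ends 6:30pm → clear.
SLOT6 overlaps SLOT3, SLOT4.

Yes — it overlaps SLOT3, SLOT4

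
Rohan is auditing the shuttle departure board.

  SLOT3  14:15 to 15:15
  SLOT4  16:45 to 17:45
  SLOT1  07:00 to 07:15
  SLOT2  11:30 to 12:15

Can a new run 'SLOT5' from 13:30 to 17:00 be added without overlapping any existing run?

No — it overlaps SLOT3, SLOT4

SLOT1: ends 07:15 at or before SLOT5 starts 13:30 → clear.
SLOT2: ends 12:15 at or before SLOT5 starts 13:30 → clear.
SLOT3: starts 14:15 before SLOT5 ends 17:00, and ends 15:15 after SLOT5 starts 13:30 → overlap.
SLOT4: starts 16:45 before SLOT5 ends 17:00, and ends 17:45 after SLOT5 starts 13:30 → overlap.
SLOT5 overlaps SLOT3, SLOT4.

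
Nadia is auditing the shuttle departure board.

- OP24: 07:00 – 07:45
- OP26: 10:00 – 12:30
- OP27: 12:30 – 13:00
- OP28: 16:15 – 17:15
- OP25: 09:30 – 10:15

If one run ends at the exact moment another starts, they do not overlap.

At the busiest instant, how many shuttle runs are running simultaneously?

2

Walk through starts and ends in time order (an end at T is processed before a start at T):
07:00 start OP24 → 1
07:45 end OP24 → 0
09:30 start OP25 → 1
10:00 start OP26 → 2
10:15 end OP25 → 1
12:30 end OP26 → 0
12:30 start OP27 → 1
13:00 end OP27 → 0
16:15 start OP28 → 1
17:15 end OP28 → 0
Peak is 2, at 10:00 (OP25, OP26).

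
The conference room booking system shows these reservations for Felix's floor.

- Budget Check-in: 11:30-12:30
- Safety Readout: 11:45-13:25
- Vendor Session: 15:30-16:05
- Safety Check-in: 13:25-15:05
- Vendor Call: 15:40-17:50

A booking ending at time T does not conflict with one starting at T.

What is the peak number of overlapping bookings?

Sort all start/end points and keep a running count:
11:30 start Budget Check-in → 1
11:45 start Safety Readout → 2
12:30 end Budget Check-in → 1
13:25 end Safety Readout → 0
13:25 start Safety Check-in → 1
15:05 end Safety Check-in → 0
15:30 start Vendor Session → 1
15:40 start Vendor Call → 2
16:05 end Vendor Session → 1
17:50 end Vendor Call → 0
Peak is 2, at 11:45 (Budget Check-in, Safety Readout).

2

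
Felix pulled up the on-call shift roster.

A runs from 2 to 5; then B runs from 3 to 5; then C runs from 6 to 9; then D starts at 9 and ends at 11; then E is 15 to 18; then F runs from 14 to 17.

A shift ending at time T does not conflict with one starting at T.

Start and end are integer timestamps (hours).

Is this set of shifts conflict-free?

No

Sorted by start: A, B, C, D, F, E.
B starts before A ends → A and B overlap.
That's a conflict, so the schedule is not conflict-free.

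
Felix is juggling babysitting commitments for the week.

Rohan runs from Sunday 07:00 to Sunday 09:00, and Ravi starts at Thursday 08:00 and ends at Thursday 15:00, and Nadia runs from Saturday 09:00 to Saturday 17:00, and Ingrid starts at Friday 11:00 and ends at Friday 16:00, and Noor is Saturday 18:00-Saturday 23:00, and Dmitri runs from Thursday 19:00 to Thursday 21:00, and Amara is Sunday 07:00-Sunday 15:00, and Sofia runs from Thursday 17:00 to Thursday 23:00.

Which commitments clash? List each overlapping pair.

Sorted by start: Ravi, Sofia, Dmitri, Ingrid, Nadia, Noor, Amara, Rohan.
Sofia starts after Ravi ends — done with Ravi.
Dmitri starts before Sofia ends → Sofia and Dmitri overlap.
Ingrid starts after Sofia ends — done with Sofia.
Ingrid starts after Dmitri ends — done with Dmitri.
Nadia starts after Ingrid ends — done with Ingrid.
Noor starts after Nadia ends — done with Nadia.
Amara starts after Noor ends — done with Noor.
Rohan starts before Amara ends → Amara and Rohan overlap.

Amara & Rohan, Dmitri & Sofia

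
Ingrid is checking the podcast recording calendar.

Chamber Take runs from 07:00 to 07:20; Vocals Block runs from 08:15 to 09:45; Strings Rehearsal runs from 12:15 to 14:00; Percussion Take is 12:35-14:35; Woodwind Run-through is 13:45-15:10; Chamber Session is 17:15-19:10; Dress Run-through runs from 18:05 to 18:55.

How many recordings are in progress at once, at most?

3

Walk through starts and ends in time order (an end at T is processed before a start at T):
07:00 start Chamber Take → 1
07:20 end Chamber Take → 0
08:15 start Vocals Block → 1
09:45 end Vocals Block → 0
12:15 start Strings Rehearsal → 1
12:35 start Percussion Take → 2
13:45 start Woodwind Run-through → 3
14:00 end Strings Rehearsal → 2
14:35 end Percussion Take → 1
15:10 end Woodwind Run-through → 0
17:15 start Chamber Session → 1
18:05 start Dress Run-through → 2
18:55 end Dress Run-through → 1
19:10 end Chamber Session → 0
Peak is 3, at 13:45 (Percussion Take, Strings Rehearsal, Woodwind Run-through).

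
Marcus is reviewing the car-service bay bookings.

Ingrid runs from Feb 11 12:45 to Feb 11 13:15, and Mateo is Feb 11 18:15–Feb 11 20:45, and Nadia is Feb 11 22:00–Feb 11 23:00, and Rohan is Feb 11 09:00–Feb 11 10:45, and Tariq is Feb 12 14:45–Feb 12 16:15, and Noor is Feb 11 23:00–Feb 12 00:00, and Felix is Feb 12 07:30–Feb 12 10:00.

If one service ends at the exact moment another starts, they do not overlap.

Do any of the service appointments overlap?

No

Two intervals overlap when each starts before the other ends.
Sorted by start: Rohan, Ingrid, Mateo, Nadia, Noor, Felix, Tariq.
Ingrid starts after Rohan ends — done with Rohan.
Mateo starts after Ingrid ends — done with Ingrid.
Nadia starts after Mateo ends — done with Mateo.
Noor starts exactly when Nadia ends (back-to-back, no overlap) — done with Nadia.
Felix starts after Noor ends — done with Noor.
Tariq starts after Felix ends.
Every pair is clear; the schedule has no overlaps.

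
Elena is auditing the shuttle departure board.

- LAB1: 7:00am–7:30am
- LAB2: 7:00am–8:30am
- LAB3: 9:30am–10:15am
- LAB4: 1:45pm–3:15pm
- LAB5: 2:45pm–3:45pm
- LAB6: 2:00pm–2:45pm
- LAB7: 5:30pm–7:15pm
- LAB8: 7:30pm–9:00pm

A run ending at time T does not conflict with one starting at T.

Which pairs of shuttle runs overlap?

Sorted by start: LAB1, LAB2, LAB3, LAB4, LAB6, LAB5, LAB7, LAB8.
LAB2 starts before LAB1 ends → LAB1 and LAB2 overlap.
LAB3 starts after LAB1 ends; LAB1 is clear from here.
LAB3 starts after LAB2 ends; LAB2 is clear from here.
LAB4 starts after LAB3 ends; LAB3 is clear from here.
LAB6 starts before LAB4 ends → LAB4 and LAB6 overlap.
LAB5 starts before LAB4 ends → LAB4 and LAB5 overlap.
LAB7 starts after LAB4 ends; LAB4 is clear from here.
LAB5 starts exactly when LAB6 ends (back-to-back, no overlap); LAB6 is clear from here.
LAB7 starts after LAB5 ends; LAB5 is clear from here.
LAB8 starts after LAB7 ends.

LAB1 & LAB2, LAB4 & LAB5, LAB4 & LAB6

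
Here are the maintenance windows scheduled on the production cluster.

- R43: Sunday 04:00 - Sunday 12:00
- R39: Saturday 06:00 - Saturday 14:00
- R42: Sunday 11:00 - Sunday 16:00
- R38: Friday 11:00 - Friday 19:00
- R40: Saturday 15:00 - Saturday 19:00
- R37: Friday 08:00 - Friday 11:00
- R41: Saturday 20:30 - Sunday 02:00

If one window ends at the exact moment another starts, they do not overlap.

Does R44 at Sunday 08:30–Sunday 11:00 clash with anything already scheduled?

R37: ends Friday 11:00 at or before R44 starts Sunday 08:30 → clear.
R38: ends Friday 19:00 at or before R44 starts Sunday 08:30 → clear.
R39: ends Saturday 14:00 at or before R44 starts Sunday 08:30 → clear.
R40: ends Saturday 19:00 at or before R44 starts Sunday 08:30 → clear.
R41: ends Sunday 02:00 at or before R44 starts Sunday 08:30 → clear.
R43: starts Sunday 04:00 before R44 ends Sunday 11:00, and ends Sunday 12:00 after R44 starts Sunday 08:30 → overlap.
R42: starts Sunday 11:00 at or after R44 ends Sunday 11:00 → clear.
R44 overlaps R43.

Yes — it overlaps R43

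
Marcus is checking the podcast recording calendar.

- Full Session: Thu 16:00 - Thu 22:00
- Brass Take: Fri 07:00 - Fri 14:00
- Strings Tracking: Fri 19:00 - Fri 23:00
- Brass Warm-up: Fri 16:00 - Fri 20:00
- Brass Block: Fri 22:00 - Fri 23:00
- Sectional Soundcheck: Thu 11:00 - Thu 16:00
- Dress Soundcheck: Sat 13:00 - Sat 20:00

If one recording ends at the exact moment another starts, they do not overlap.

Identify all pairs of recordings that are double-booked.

Sorted by start: Sectional Soundcheck, Full Session, Brass Take, Brass Warm-up, Strings Tracking, Brass Block, Dress Soundcheck.
Full Session starts exactly when Sectional Soundcheck ends (back-to-back, no overlap); Sectional Soundcheck is clear from here.
Brass Take starts after Full Session ends; Full Session is clear from here.
Brass Warm-up starts after Brass Take ends; Brass Take is clear from here.
Strings Tracking starts before Brass Warm-up ends → Brass Warm-up and Strings Tracking overlap.
Brass Block starts after Brass Warm-up ends; Brass Warm-up is clear from here.
Brass Block starts before Strings Tracking ends → Strings Tracking and Brass Block overlap.
Dress Soundcheck starts after Strings Tracking ends.
Dress Soundcheck starts after Brass Block ends.

Brass Block & Strings Tracking, Brass Warm-up & Strings Tracking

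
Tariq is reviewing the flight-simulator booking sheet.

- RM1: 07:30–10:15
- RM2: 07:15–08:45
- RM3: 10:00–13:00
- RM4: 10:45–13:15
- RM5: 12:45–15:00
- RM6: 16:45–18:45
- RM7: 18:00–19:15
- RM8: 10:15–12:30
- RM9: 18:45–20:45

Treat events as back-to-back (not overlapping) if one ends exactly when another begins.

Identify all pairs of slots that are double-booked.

Sorted by start: RM2, RM1, RM3, RM8, RM4, RM5, RM6, RM7, RM9.
RM1 starts before RM2 ends → RM2 and RM1 overlap.
RM3 starts after RM2 ends, so nothing later overlaps RM2 either.
RM3 starts before RM1 ends → RM1 and RM3 overlap.
RM8 starts exactly when RM1 ends (back-to-back, no overlap), so nothing later overlaps RM1 either.
RM8 starts before RM3 ends → RM3 and RM8 overlap.
RM4 starts before RM3 ends → RM3 and RM4 overlap.
RM5 starts before RM3 ends → RM3 and RM5 overlap.
RM6 starts after RM3 ends, so nothing later overlaps RM3 either.
RM4 starts before RM8 ends → RM8 and RM4 overlap.
RM5 starts after RM8 ends, so nothing later overlaps RM8 either.
RM5 starts before RM4 ends → RM4 and RM5 overlap.
RM6 starts after RM4 ends, so nothing later overlaps RM4 either.
RM6 starts after RM5 ends, so nothing later overlaps RM5 either.
RM7 starts before RM6 ends → RM6 and RM7 overlap.
RM9 starts exactly when RM6 ends (back-to-back, no overlap).
RM9 starts before RM7 ends → RM7 and RM9 overlap.

RM1 & RM2, RM1 & RM3, RM3 & RM4, RM3 & RM5, RM3 & RM8, RM4 & RM5, RM4 & RM8, RM6 & RM7, RM7 & RM9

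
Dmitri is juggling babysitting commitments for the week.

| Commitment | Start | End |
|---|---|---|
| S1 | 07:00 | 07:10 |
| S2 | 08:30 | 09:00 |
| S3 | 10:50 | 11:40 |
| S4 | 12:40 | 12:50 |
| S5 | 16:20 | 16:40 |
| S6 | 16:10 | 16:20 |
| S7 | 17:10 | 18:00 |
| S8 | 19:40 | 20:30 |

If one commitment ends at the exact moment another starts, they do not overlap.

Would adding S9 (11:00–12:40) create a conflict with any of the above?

S1: ends 07:10 at or before S9 starts 11:00 → clear.
S2: ends 09:00 at or before S9 starts 11:00 → clear.
S3: starts 10:50 before S9 ends 12:40, and ends 11:40 after S9 starts 11:00 → overlap.
S4: starts 12:40 at or after S9 ends 12:40 → clear.
S6: starts 16:10 at or after S9 ends 12:40 → clear.
S5: starts 16:20 at or after S9 ends 12:40 → clear.
S7: starts 17:10 at or after S9 ends 12:40 → clear.
S8: starts 19:40 at or after S9 ends 12:40 → clear.
S9 overlaps S3.

Yes — it overlaps S3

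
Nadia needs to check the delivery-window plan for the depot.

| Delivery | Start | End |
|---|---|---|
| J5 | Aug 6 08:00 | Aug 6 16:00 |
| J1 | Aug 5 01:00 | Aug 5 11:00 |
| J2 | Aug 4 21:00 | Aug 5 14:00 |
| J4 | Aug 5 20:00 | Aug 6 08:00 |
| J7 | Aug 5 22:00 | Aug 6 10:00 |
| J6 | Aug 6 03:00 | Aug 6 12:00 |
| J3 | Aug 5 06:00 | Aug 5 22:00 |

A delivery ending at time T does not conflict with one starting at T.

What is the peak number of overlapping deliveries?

3

Walk through starts and ends in time order (an end at T is processed before a start at T):
Aug 4 21:00 start J2 → 1
Aug 5 01:00 start J1 → 2
Aug 5 06:00 start J3 → 3
Aug 5 11:00 end J1 → 2
Aug 5 14:00 end J2 → 1
Aug 5 20:00 start J4 → 2
Aug 5 22:00 end J3 → 1
Aug 5 22:00 start J7 → 2
Aug 6 03:00 start J6 → 3
Aug 6 08:00 end J4 → 2
Aug 6 08:00 start J5 → 3
Aug 6 10:00 end J7 → 2
Aug 6 12:00 end J6 → 1
Aug 6 16:00 end J5 → 0
Peak is 3, at Aug 5 06:00 (J1, J2, J3).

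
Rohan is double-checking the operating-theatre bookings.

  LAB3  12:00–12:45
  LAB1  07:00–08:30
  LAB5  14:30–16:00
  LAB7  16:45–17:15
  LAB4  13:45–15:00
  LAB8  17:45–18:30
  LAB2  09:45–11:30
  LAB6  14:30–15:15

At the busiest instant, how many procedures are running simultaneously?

Sort all start/end points and keep a running count:
07:00 start LAB1 → 1
08:30 end LAB1 → 0
09:45 start LAB2 → 1
11:30 end LAB2 → 0
12:00 start LAB3 → 1
12:45 end LAB3 → 0
13:45 start LAB4 → 1
14:30 start LAB5 → 2
14:30 start LAB6 → 3
15:00 end LAB4 → 2
15:15 end LAB6 → 1
16:00 end LAB5 → 0
16:45 start LAB7 → 1
17:15 end LAB7 → 0
17:45 start LAB8 → 1
18:30 end LAB8 → 0
Peak is 3, at 14:30 (LAB4, LAB5, LAB6).

3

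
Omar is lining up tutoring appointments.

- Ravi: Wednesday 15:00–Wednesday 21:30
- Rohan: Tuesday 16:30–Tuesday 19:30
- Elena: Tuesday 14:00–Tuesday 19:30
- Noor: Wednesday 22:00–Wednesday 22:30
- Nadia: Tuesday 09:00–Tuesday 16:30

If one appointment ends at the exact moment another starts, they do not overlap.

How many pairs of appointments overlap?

2

Sorted by start: Nadia, Elena, Rohan, Ravi, Noor.
Elena starts before Nadia ends → Nadia and Elena overlap.
Rohan starts exactly when Nadia ends (back-to-back, no overlap) — done with Nadia.
Rohan starts before Elena ends → Elena and Rohan overlap.
Ravi starts after Elena ends — done with Elena.
Ravi starts after Rohan ends — done with Rohan.
Noor starts after Ravi ends.
Overlapping pairs: Elena & Nadia, Elena & Rohan — 2 in total.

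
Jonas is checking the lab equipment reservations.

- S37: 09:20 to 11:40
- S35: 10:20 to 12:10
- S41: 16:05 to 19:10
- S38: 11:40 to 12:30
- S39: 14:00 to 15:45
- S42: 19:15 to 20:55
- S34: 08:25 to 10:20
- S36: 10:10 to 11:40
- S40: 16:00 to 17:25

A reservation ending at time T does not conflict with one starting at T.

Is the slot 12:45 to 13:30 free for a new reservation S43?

S34: ends 10:20 at or before S43 starts 12:45 → clear.
S37: ends 11:40 at or before S43 starts 12:45 → clear.
S36: ends 11:40 at or before S43 starts 12:45 → clear.
S35: ends 12:10 at or before S43 starts 12:45 → clear.
S38: ends 12:30 at or before S43 starts 12:45 → clear.
S39: starts 14:00 at or after S43 ends 13:30 → clear.
S40: starts 16:00 at or after S43 ends 13:30 → clear.
S41: starts 16:05 at or after S43 ends 13:30 → clear.
S42: starts 19:15 at or after S43 ends 13:30 → clear.

Yes — the slot is free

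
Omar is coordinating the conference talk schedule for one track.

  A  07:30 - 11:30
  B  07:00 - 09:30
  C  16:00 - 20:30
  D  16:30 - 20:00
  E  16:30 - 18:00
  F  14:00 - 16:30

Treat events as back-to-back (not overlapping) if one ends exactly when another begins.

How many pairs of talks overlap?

5

Sorted by start: B, A, F, C, D, E.
A starts before B ends → B and A overlap.
F starts after B ends, so nothing later overlaps B either.
F starts after A ends, so nothing later overlaps A either.
C starts before F ends → F and C overlap.
D starts exactly when F ends (back-to-back, no overlap), so nothing later overlaps F either.
D starts before C ends → C and D overlap.
E starts before C ends → C and E overlap.
E starts before D ends → D and E overlap.
Overlapping pairs: A & B, C & D, C & E, C & F, D & E — 5 in total.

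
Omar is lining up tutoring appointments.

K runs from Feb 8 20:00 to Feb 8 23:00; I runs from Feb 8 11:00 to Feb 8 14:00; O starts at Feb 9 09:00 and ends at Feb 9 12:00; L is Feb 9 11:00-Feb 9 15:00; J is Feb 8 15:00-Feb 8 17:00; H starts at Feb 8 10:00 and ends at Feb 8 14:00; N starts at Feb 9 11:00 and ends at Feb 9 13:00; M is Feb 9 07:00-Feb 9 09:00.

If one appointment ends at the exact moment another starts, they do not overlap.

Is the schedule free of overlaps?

Sorted by start: H, I, J, K, M, O, L, N.
I starts before H ends → H and I overlap.
That's a conflict, so the schedule is not conflict-free.

No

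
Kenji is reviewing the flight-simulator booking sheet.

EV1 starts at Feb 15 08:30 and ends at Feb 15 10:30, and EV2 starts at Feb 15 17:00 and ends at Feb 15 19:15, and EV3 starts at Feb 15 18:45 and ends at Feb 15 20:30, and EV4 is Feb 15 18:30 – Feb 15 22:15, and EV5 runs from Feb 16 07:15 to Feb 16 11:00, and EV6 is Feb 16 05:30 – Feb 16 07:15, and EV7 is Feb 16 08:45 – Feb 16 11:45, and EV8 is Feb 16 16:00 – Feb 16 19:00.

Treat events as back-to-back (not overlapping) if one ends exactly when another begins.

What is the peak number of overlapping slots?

Walk through starts and ends in time order (an end at T is processed before a start at T):
Feb 15 08:30 start EV1 → 1
Feb 15 10:30 end EV1 → 0
Feb 15 17:00 start EV2 → 1
Feb 15 18:30 start EV4 → 2
Feb 15 18:45 start EV3 → 3
Feb 15 19:15 end EV2 → 2
Feb 15 20:30 end EV3 → 1
Feb 15 22:15 end EV4 → 0
Feb 16 05:30 start EV6 → 1
Feb 16 07:15 end EV6 → 0
Feb 16 07:15 start EV5 → 1
Feb 16 08:45 start EV7 → 2
Feb 16 11:00 end EV5 → 1
Feb 16 11:45 end EV7 → 0
Feb 16 16:00 start EV8 → 1
Feb 16 19:00 end EV8 → 0
Peak is 3, at Feb 15 18:45 (EV2, EV3, EV4).

3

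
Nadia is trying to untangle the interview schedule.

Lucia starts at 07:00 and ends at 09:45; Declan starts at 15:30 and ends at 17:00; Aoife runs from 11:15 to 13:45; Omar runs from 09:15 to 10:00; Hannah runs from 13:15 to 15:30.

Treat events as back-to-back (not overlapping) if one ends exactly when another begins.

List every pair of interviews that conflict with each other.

Aoife & Hannah, Lucia & Omar

Two intervals overlap when each starts before the other ends.
Sorted by start: Lucia, Omar, Aoife, Hannah, Declan.
Omar starts before Lucia ends → Lucia and Omar overlap.
Aoife starts after Lucia ends, so nothing later overlaps Lucia either.
Aoife starts after Omar ends, so nothing later overlaps Omar either.
Hannah starts before Aoife ends → Aoife and Hannah overlap.
Declan starts after Aoife ends.
Declan starts exactly when Hannah ends (back-to-back, no overlap).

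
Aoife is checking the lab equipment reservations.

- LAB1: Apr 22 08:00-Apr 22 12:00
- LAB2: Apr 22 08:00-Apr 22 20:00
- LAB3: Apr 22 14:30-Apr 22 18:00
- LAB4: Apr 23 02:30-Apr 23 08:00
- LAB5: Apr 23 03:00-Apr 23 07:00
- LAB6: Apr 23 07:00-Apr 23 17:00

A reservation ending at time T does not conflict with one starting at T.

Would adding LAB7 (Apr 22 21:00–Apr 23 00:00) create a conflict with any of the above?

LAB1: ends Apr 22 12:00 at or before LAB7 starts Apr 22 21:00 → clear.
LAB2: ends Apr 22 20:00 at or before LAB7 starts Apr 22 21:00 → clear.
LAB3: ends Apr 22 18:00 at or before LAB7 starts Apr 22 21:00 → clear.
LAB4: starts Apr 23 02:30 at or after LAB7 ends Apr 23 00:00 → clear.
LAB5: starts Apr 23 03:00 at or after LAB7 ends Apr 23 00:00 → clear.
LAB6: starts Apr 23 07:00 at or after LAB7 ends Apr 23 00:00 → clear.

No — it doesn't clash with anything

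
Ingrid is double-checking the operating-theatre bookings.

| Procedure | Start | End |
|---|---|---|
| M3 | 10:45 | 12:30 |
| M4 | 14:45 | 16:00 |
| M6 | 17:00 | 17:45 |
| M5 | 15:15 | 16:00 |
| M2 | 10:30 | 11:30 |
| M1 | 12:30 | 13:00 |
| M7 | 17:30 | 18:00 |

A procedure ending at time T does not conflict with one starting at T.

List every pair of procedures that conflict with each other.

M2 & M3, M4 & M5, M6 & M7

Check each pair: they overlap iff neither finishes before the other starts.
Sorted by start: M2, M3, M1, M4, M5, M6, M7.
M3 starts before M2 ends → M2 and M3 overlap.
M1 starts after M2 ends — done with M2.
M1 starts exactly when M3 ends (back-to-back, no overlap) — done with M3.
M4 starts after M1 ends — done with M1.
M5 starts before M4 ends → M4 and M5 overlap.
M6 starts after M4 ends — done with M4.
M6 starts after M5 ends — done with M5.
M7 starts before M6 ends → M6 and M7 overlap.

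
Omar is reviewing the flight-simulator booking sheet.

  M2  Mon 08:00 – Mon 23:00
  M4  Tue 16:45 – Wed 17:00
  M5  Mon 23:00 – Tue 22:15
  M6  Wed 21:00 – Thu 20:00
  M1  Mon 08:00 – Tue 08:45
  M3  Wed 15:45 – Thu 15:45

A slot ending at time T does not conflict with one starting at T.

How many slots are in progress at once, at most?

2

Walk through starts and ends in time order (an end at T is processed before a start at T):
Mon 08:00 start M1 → 1
Mon 08:00 start M2 → 2
Mon 23:00 end M2 → 1
Mon 23:00 start M5 → 2
Tue 08:45 end M1 → 1
Tue 16:45 start M4 → 2
Tue 22:15 end M5 → 1
Wed 15:45 start M3 → 2
Wed 17:00 end M4 → 1
Wed 21:00 start M6 → 2
Thu 15:45 end M3 → 1
Thu 20:00 end M6 → 0
Peak is 2, at Mon 08:00 (M1, M2).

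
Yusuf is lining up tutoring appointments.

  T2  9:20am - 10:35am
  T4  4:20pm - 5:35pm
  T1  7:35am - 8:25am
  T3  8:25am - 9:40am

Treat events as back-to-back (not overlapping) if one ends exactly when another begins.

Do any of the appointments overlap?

Sorted by start: T1, T3, T2, T4.
T3 starts exactly when T1 ends (back-to-back, no overlap) — done with T1.
T2 starts before T3 ends → T3 and T2 overlap.
That's a conflict, so the schedule is not conflict-free.

Yes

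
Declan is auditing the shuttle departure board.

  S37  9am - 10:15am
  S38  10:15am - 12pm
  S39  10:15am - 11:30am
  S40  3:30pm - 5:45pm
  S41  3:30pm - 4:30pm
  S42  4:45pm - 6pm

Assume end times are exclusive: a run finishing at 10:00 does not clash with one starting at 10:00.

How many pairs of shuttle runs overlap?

3

Check each pair: they overlap iff neither finishes before the other starts.
Sorted by start: S37, S38, S39, S40, S41, S42.
S38 starts exactly when S37 ends (back-to-back, no overlap), so S37 has no further overlaps.
S39 starts before S38 ends → S38 and S39 overlap.
S40 starts after S38 ends, so S38 has no further overlaps.
S40 starts after S39 ends, so S39 has no further overlaps.
S41 starts before S40 ends → S40 and S41 overlap.
S42 starts before S40 ends → S40 and S42 overlap.
S42 starts after S41 ends.
Overlapping pairs: S38 & S39, S40 & S41, S40 & S42 — 3 in total.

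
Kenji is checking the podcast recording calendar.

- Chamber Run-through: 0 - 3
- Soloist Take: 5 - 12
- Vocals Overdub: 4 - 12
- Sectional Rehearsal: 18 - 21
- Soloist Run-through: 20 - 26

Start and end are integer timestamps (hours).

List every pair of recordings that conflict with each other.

Sorted by start: Chamber Run-through, Vocals Overdub, Soloist Take, Sectional Rehearsal, Soloist Run-through.
Vocals Overdub starts after Chamber Run-through ends — done with Chamber Run-through.
Soloist Take starts before Vocals Overdub ends → Vocals Overdub and Soloist Take overlap.
Sectional Rehearsal starts after Vocals Overdub ends — done with Vocals Overdub.
Sectional Rehearsal starts after Soloist Take ends — done with Soloist Take.
Soloist Run-through starts before Sectional Rehearsal ends → Sectional Rehearsal and Soloist Run-through overlap.

Sectional Rehearsal & Soloist Run-through, Soloist Take & Vocals Overdub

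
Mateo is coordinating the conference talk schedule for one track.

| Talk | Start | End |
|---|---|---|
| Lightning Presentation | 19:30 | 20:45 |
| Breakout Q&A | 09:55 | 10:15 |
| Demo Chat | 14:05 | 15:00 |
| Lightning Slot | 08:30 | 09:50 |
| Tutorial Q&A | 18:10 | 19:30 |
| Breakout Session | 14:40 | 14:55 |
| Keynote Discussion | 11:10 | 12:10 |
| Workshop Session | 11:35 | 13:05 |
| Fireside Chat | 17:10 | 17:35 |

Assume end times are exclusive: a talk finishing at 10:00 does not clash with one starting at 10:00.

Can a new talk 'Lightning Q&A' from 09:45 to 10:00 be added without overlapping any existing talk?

No — it overlaps Breakout Q&A, Lightning Slot

Lightning Slot: starts 08:30 before Lightning Q&A ends 10:00, and ends 09:50 after Lightning Q&A starts 09:45 → overlap.
Breakout Q&A: starts 09:55 before Lightning Q&A ends 10:00, and ends 10:15 after Lightning Q&A starts 09:45 → overlap.
Keynote Discussion: starts 11:10 at or after Lightning Q&A ends 10:00 → clear.
Workshop Session: starts 11:35 at or after Lightning Q&A ends 10:00 → clear.
Demo Chat: starts 14:05 at or after Lightning Q&A ends 10:00 → clear.
Breakout Session: starts 14:40 at or after Lightning Q&A ends 10:00 → clear.
Fireside Chat: starts 17:10 at or after Lightning Q&A ends 10:00 → clear.
Tutorial Q&A: starts 18:10 at or after Lightning Q&A ends 10:00 → clear.
Lightning Presentation: starts 19:30 at or after Lightning Q&A ends 10:00 → clear.
Lightning Q&A overlaps Lightning Slot, Breakout Q&A.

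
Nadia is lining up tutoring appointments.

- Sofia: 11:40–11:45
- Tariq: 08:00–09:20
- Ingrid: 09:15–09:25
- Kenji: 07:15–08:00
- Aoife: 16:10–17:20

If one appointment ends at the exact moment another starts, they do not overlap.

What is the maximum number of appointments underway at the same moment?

Sweep the timeline, counting +1 at each start and −1 at each end (ends before starts at a tie):
07:15 start Kenji → 1
08:00 end Kenji → 0
08:00 start Tariq → 1
09:15 start Ingrid → 2
09:20 end Tariq → 1
09:25 end Ingrid → 0
11:40 start Sofia → 1
11:45 end Sofia → 0
16:10 start Aoife → 1
17:20 end Aoife → 0
Peak is 2, at 09:15 (Ingrid, Tariq).

2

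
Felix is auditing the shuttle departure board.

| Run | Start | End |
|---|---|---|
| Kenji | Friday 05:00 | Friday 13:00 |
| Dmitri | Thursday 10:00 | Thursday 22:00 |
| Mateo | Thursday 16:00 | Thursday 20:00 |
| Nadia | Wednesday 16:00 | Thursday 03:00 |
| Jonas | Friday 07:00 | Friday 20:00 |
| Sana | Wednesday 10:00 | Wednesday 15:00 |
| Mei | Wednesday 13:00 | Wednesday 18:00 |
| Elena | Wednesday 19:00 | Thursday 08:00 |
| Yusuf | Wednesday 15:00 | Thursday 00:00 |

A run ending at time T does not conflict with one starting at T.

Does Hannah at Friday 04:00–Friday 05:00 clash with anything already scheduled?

No — it doesn't clash with anything

Sana: ends Wednesday 15:00 at or before Hannah starts Friday 04:00 → clear.
Mei: ends Wednesday 18:00 at or before Hannah starts Friday 04:00 → clear.
Yusuf: ends Thursday 00:00 at or before Hannah starts Friday 04:00 → clear.
Nadia: ends Thursday 03:00 at or before Hannah starts Friday 04:00 → clear.
Elena: ends Thursday 08:00 at or before Hannah starts Friday 04:00 → clear.
Dmitri: ends Thursday 22:00 at or before Hannah starts Friday 04:00 → clear.
Mateo: ends Thursday 20:00 at or before Hannah starts Friday 04:00 → clear.
Kenji: starts Friday 05:00 at or after Hannah ends Friday 05:00 → clear.
Jonas: starts Friday 07:00 at or after Hannah ends Friday 05:00 → clear.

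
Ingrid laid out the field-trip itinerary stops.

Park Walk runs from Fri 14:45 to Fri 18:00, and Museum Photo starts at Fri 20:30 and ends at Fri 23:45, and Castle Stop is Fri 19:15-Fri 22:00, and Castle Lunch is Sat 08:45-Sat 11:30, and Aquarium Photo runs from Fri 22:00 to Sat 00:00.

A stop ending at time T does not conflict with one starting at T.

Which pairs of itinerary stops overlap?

Aquarium Photo & Museum Photo, Castle Stop & Museum Photo

Check each pair: they overlap iff neither finishes before the other starts.
Sorted by start: Park Walk, Castle Stop, Museum Photo, Aquarium Photo, Castle Lunch.
Castle Stop starts after Park Walk ends — done with Park Walk.
Museum Photo starts before Castle Stop ends → Castle Stop and Museum Photo overlap.
Aquarium Photo starts exactly when Castle Stop ends (back-to-back, no overlap) — done with Castle Stop.
Aquarium Photo starts before Museum Photo ends → Museum Photo and Aquarium Photo overlap.
Castle Lunch starts after Museum Photo ends.
Castle Lunch starts after Aquarium Photo ends.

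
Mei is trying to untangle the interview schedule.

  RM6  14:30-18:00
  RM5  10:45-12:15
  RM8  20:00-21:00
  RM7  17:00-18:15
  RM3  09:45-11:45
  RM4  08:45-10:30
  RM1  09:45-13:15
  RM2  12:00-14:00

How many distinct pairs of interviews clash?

8

Sorted by start: RM4, RM1, RM3, RM5, RM2, RM6, RM7, RM8.
RM1 starts before RM4 ends → RM4 and RM1 overlap.
RM3 starts before RM4 ends → RM4 and RM3 overlap.
RM5 starts after RM4 ends; RM4 is clear from here.
RM3 starts before RM1 ends → RM1 and RM3 overlap.
RM5 starts before RM1 ends → RM1 and RM5 overlap.
RM2 starts before RM1 ends → RM1 and RM2 overlap.
RM6 starts after RM1 ends; RM1 is clear from here.
RM5 starts before RM3 ends → RM3 and RM5 overlap.
RM2 starts after RM3 ends; RM3 is clear from here.
RM2 starts before RM5 ends → RM5 and RM2 overlap.
RM6 starts after RM5 ends; RM5 is clear from here.
RM6 starts after RM2 ends; RM2 is clear from here.
RM7 starts before RM6 ends → RM6 and RM7 overlap.
RM8 starts after RM6 ends.
RM8 starts after RM7 ends.
Overlapping pairs: RM1 & RM2, RM1 & RM3, RM1 & RM4, RM1 & RM5, RM2 & RM5, RM3 & RM4, RM3 & RM5, RM6 & RM7 — 8 in total.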